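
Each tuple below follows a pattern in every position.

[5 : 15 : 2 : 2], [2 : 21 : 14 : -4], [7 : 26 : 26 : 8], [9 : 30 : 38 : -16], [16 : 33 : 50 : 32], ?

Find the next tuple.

First part — each term is the sum of the two before it: 5, 2, 7, 9, 16 → 25.
Second part — differences are 6, 5, 4, … (decreasing by 1 each time): 15, 21, 26, 30, 33 → 35.
Third part — +12 each step: 2, 14, 26, 38, 50 → 62.
Fourth part: ×(-2) each step, so 2, -4, 8, -16, 32 → -64.
Putting it together: [25 : 35 : 62 : -64].

[25 : 35 : 62 : -64]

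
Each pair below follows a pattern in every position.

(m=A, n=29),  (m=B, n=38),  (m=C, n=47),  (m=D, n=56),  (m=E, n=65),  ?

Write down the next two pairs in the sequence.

M: A, B, C, D, E → F → G (letters move forward 1 place in the alphabet).
N: +9 each step; 29, 38, 47, 56, 65 → 74 → 83.
So the next two pairs are (m=F, n=74) and (m=G, n=83).

(m=F, n=74), (m=G, n=83)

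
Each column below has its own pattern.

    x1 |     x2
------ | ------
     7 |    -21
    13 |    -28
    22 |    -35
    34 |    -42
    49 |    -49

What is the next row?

67  -56

Column x1 — differences are 6, 9, 12, … (increasing by 3 each time): 7, 13, 22, 34, 49 → 67.
Column x2: −7 each step, so -21, -28, -35, -42, -49 → -56.
Combining the parts gives 67  -56.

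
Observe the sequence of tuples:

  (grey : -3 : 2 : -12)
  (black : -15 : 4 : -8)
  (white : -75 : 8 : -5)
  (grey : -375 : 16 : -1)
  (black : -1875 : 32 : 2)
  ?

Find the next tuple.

(white : -9375 : 64 : 6)

Shade goes grey, black, white, grey, black → white (repeats grey → black → white).
Second entry: -3, -15, -75, -375, -1875 → -9375 (×5 each step).
Third entry goes 2, 4, 8, 16, 32 → 64 (×2 each step).
For the fourth entry, alternating steps +4, +3, +4, +3, …: -12, -8, -5, -1, 2 → 6.
Putting it together: (white : -9375 : 64 : 6).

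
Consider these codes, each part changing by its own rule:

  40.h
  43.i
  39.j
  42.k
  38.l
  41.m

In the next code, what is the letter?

n

Letter goes h, i, j, k, l, m → n (letters move forward 1 place in the alphabet).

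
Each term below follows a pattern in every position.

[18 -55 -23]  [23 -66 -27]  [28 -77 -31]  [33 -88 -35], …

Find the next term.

First slot: +5 each step; 18, 23, 28, 33 → 38.
Second slot: -55, -66, -77, -88 → -99 (−11 each step).
Third slot — −4 each step: -23, -27, -31, -35 → -39.
So the next term is [38 -99 -39].

[38 -99 -39]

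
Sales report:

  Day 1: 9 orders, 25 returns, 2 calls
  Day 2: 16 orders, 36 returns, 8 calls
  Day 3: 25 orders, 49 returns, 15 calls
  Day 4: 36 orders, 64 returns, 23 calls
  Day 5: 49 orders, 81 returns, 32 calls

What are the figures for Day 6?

64 orders, 100 returns, 42 calls

Orders: 9, 16, 25, 36, 49 → 64 (perfect squares: 3², 4², 5², …).
Returns: 25, 36, 49, 64, 81 → 100 (perfect squares: 5², 6², 7², …).
Calls: differences are 6, 7, 8, … (increasing by 1 each time); 2, 8, 15, 23, 32 → 42.
Putting it together: 64 orders, 100 returns, 42 calls.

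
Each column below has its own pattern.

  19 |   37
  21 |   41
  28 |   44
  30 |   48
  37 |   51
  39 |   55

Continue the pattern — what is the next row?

46  58

For the first component, alternating steps +2, +7, +2, +7, …: 19, 21, 28, 30, 37, 39 → 46.
Second component: 37, 41, 44, 48, 51, 55 → 58 (alternating steps +4, +3, +4, +3, …).
So the next row is 46  58.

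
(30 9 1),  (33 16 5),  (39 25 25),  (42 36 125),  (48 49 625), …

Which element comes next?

(51 64 3125)

First part: alternating steps +3, +6, +3, +6, …, so 30, 33, 39, 42, 48 → 51.
Second part: 9, 16, 25, 36, 49 → 64 (perfect squares: 3², 4², 5², …).
For the third part, ×5 each step: 1, 5, 25, 125, 625 → 3125.
So the next element is (51 64 3125).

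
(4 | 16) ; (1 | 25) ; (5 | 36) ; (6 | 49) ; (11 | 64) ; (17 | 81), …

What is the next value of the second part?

Second part — perfect squares: 4², 5², 6², …: 16, 25, 36, 49, 64, 81 → 100.

100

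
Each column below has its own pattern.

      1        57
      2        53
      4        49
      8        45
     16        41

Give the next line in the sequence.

32  37

First component: 1, 2, 4, 8, 16 → 32 (×2 each step).
Second component goes 57, 53, 49, 45, 41 → 37 (−4 each step).
So the next line is 32  37.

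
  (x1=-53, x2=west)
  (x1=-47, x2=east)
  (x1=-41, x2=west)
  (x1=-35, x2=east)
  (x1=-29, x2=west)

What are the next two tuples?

(x1=-23, x2=east), (x1=-17, x2=west)

X1 goes -53, -47, -41, -35, -29 → -23 → -17 (+6 each step).
X2: west, east, west, east, west → east → west (alternates west ↔ east).
So the next two tuples are (x1=-23, x2=east) and (x1=-17, x2=west).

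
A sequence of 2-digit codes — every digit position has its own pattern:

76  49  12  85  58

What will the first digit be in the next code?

2

For the first digit, −3 each step, mod 10: 7, 4, 1, 8, 5 → 2.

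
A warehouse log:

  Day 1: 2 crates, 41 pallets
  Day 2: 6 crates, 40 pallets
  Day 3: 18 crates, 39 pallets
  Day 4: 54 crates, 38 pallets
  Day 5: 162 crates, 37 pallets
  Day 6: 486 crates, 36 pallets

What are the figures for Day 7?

1458 crates, 35 pallets

Crates: ×3 each step, so 2, 6, 18, 54, 162, 486 → 1458.
Pallets: −1 each step; 41, 40, 39, 38, 37, 36 → 35.
Putting it together: 1458 crates, 35 pallets.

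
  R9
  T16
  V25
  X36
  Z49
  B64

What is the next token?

D81

For the letter, letters move forward 2 places in the alphabet, wrapping Z→A: R, T, V, X, Z, B → D.
Second component goes 9, 16, 25, 36, 49, 64 → 81 (perfect squares: 3², 4², 5², …).
Putting it together: D81.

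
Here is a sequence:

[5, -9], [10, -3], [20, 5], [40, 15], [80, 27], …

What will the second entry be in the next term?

Second entry: -9, -3, 5, 15, 27 → 41 (differences are 6, 8, 10, … (increasing by 2 each time)).

41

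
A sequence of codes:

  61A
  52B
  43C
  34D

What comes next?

25E

First component: −9 each step; 61, 52, 43, 34 → 25.
Letter: letters move forward 1 place in the alphabet; A, B, C, D → E.
Combining the parts gives 25E.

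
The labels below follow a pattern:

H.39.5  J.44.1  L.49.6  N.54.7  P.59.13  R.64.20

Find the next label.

Letter: letters move forward 2 places in the alphabet; H, J, L, N, P, R → T.
Second component: +5 each step; 39, 44, 49, 54, 59, 64 → 69.
Third component: each term is the sum of the two before it, so 5, 1, 6, 7, 13, 20 → 33.
Combining the parts gives T.69.33.

T.69.33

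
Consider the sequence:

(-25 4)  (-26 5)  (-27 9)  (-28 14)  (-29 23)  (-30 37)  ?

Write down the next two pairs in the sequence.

First slot: -25, -26, -27, -28, -29, -30 → -31 → -32 (−1 each step).
Second slot: 4, 5, 9, 14, 23, 37 → 60 → 97 (each term is the sum of the two before it).
So the next two pairs are (-31 60) and (-32 97).

(-31 60), (-32 97)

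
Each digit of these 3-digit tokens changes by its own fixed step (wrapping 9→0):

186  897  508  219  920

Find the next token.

631

First digit: −3 each step, mod 10; 1, 8, 5, 2, 9 → 6.
Second digit: +1 each step, mod 10; 8, 9, 0, 1, 2 → 3.
Third digit: +1 each step, mod 10; 6, 7, 8, 9, 0 → 1.
So the next token is 631.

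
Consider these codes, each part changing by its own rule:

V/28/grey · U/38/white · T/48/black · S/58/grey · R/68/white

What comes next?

Q/78/black

Letter: letters move back 1 place in the alphabet; V, U, T, S, R → Q.
Second component: +10 each step, so 28, 38, 48, 58, 68 → 78.
Shade: grey, white, black, grey, white → black (repeats grey → white → black).
So the next code is Q/78/black.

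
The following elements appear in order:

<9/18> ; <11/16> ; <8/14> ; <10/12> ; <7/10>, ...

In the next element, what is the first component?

9

First component: alternating steps +2, −3, +2, −3, …; 9, 11, 8, 10, 7 → 9.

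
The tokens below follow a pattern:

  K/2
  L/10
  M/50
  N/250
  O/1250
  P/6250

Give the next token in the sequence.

Letter: letters move forward 1 place in the alphabet, so K, L, M, N, O, P → Q.
Second component — ×5 each step: 2, 10, 50, 250, 1250, 6250 → 31250.
So the next token is Q/31250.

Q/31250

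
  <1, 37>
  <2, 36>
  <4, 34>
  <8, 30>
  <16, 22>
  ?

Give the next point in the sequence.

First slot: ×2 each step, so 1, 2, 4, 8, 16 → 32.
Second slot goes 37, 36, 34, 30, 22 → 6 (together with the first slot always sums to 38).
Combining the parts gives <32, 6>.

<32, 6>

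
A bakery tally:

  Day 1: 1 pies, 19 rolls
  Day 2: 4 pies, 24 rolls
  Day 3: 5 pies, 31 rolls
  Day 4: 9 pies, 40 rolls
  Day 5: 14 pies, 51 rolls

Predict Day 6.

Pies: each term is the sum of the two before it, so 1, 4, 5, 9, 14 → 23.
Rolls — differences are 5, 7, 9, … (increasing by 2 each time): 19, 24, 31, 40, 51 → 64.
So the next row is 23 pies, 64 rolls.

23 pies, 64 rolls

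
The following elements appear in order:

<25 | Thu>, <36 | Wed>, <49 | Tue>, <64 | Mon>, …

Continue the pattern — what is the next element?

First part: perfect squares: 5², 6², 7², …; 25, 36, 49, 64 → 81.
Day — runs backward through the weekdays Mon→Sun: Thu, Wed, Tue, Mon → Sun.
Putting it together: <81 | Sun>.

<81 | Sun>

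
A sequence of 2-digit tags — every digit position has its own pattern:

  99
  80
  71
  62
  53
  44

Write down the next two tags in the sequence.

First digit goes 9, 8, 7, 6, 5, 4 → 3 → 2 (−1 each step, mod 10).
Second digit: +1 each step, mod 10, so 9, 0, 1, 2, 3, 4 → 5 → 6.
So the next two tags are 35 and 26.

35, 26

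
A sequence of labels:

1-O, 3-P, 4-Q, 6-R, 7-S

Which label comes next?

First component: 1, 3, 4, 6, 7 → 9 (alternating steps +2, +1, +2, +1, …).
Letter: O, P, Q, R, S → T (letters move forward 1 place in the alphabet).
Combining the parts gives 9-T.

9-T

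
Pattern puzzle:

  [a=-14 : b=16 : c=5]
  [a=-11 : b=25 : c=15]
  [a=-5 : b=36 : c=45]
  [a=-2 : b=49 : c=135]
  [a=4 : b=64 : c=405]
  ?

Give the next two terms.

A: -14, -11, -5, -2, 4 → 7 → 13 (alternating steps +3, +6, +3, +6, …).
B: 16, 25, 36, 49, 64 → 81 → 100 (perfect squares: 4², 5², 6², …).
C: ×3 each step; 5, 15, 45, 135, 405 → 1215 → 3645.
Putting the parts together: [a=7 : b=81 : c=1215] and then [a=13 : b=100 : c=3645].

[a=7 : b=81 : c=1215], [a=13 : b=100 : c=3645]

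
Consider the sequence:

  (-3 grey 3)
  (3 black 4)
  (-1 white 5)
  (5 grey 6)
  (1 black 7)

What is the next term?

(7 white 8)

First coordinate goes -3, 3, -1, 5, 1 → 7 (alternating steps +6, −4, +6, −4, …).
Shade: repeats grey → black → white; grey, black, white, grey, black → white.
Third coordinate: 3, 4, 5, 6, 7 → 8 (+1 each step).
Putting it together: (7 white 8).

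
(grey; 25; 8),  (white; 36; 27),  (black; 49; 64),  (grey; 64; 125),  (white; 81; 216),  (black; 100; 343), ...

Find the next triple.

Shade goes grey, white, black, grey, white, black → grey (repeats grey → white → black).
Second component — perfect squares: 5², 6², 7², …: 25, 36, 49, 64, 81, 100 → 121.
Third component goes 8, 27, 64, 125, 216, 343 → 512 (perfect cubes: 2³, 3³, 4³, …).
Putting it together: (grey; 121; 512).

(grey; 121; 512)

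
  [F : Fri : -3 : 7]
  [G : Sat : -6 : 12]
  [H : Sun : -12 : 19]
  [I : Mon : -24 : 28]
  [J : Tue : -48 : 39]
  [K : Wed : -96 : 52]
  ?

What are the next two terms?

Letter: letters move forward 1 place in the alphabet; F, G, H, I, J, K → L → M.
Day: runs through the weekdays Mon→Sun, so Fri, Sat, Sun, Mon, Tue, Wed → Thu → Fri.
Third value: ×2 each step, so -3, -6, -12, -24, -48, -96 → -192 → -384.
Fourth value — differences are 5, 7, 9, … (increasing by 2 each time): 7, 12, 19, 28, 39, 52 → 67 → 84.
Putting the parts together: [L : Thu : -192 : 67] and then [M : Fri : -384 : 84].

[L : Thu : -192 : 67], [M : Fri : -384 : 84]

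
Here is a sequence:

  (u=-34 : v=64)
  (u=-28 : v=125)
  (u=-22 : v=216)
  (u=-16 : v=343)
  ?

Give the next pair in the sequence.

U — +6 each step: -34, -28, -22, -16 → -10.
V — perfect cubes: 4³, 5³, 6³, …: 64, 125, 216, 343 → 512.
Putting it together: (u=-10 : v=512).

(u=-10 : v=512)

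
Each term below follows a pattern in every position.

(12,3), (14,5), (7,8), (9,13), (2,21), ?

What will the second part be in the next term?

34

First part — alternating steps +2, −7, +2, −7, …: 12, 14, 7, 9, 2 → 4.
For the second part, each term is the sum of the two before it: 3, 5, 8, 13, 21 → 34.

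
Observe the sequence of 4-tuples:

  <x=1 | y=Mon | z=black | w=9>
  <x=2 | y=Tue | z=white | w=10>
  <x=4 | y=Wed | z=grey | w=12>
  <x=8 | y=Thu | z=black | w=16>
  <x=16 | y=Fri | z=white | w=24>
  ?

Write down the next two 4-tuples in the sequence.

X: ×2 each step, so 1, 2, 4, 8, 16 → 32 → 64.
Y — runs through the weekdays Mon→Sun: Mon, Tue, Wed, Thu, Fri → Sat → Sun.
Z: repeats black → white → grey; black, white, grey, black, white → grey → black.
W goes 9, 10, 12, 16, 24 → 40 → 72 (always 8 more than the x).
Putting the parts together: <x=32 | y=Sat | z=grey | w=40> and then <x=64 | y=Sun | z=black | w=72>.

<x=32 | y=Sat | z=grey | w=40>, <x=64 | y=Sun | z=black | w=72>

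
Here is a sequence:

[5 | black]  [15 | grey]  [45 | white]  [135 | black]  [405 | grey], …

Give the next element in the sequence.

[1215 | white]

First component: 5, 15, 45, 135, 405 → 1215 (×3 each step).
Shade: repeats black → grey → white, so black, grey, white, black, grey → white.
So the next element is [1215 | white].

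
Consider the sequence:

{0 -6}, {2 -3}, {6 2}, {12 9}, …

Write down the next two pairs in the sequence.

For the first coordinate, differences are 2, 4, 6, … (increasing by 2 each time): 0, 2, 6, 12 → 20 → 30.
Second coordinate — differences are 3, 5, 7, … (increasing by 2 each time): -6, -3, 2, 9 → 18 → 29.
Putting the parts together: {20 18} and then {30 29}.

{20 18}, {30 29}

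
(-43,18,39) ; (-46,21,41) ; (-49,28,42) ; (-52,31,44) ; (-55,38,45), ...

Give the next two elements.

First slot: −3 each step; -43, -46, -49, -52, -55 → -58 → -61.
Second slot — alternating steps +3, +7, +3, +7, …: 18, 21, 28, 31, 38 → 41 → 48.
Third slot: alternating steps +2, +1, +2, +1, …; 39, 41, 42, 44, 45 → 47 → 48.
So the next two elements are (-58,41,47) and (-61,48,48).

(-58,41,47), (-61,48,48)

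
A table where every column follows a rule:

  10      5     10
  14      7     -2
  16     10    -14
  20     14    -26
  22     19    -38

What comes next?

26  25  -50

First component: 10, 14, 16, 20, 22 → 26 (alternating steps +4, +2, +4, +2, …).
Second component goes 5, 7, 10, 14, 19 → 25 (differences are 2, 3, 4, … (increasing by 1 each time)).
Third component: −12 each step; 10, -2, -14, -26, -38 → -50.
Combining the parts gives 26  25  -50.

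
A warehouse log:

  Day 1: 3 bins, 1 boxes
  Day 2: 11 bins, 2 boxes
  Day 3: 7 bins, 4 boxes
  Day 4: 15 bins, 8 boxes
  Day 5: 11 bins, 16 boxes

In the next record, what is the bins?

19

Bins: alternating steps +8, −4, +8, −4, …; 3, 11, 7, 15, 11 → 19.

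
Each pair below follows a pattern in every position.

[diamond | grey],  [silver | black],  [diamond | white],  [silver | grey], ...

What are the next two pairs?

Rank: alternates diamond ↔ silver, so diamond, silver, diamond, silver → diamond → silver.
For the shade, repeats grey → black → white: grey, black, white, grey → black → white.
So the next two pairs are [diamond | black] and [silver | white].

[diamond | black], [silver | white]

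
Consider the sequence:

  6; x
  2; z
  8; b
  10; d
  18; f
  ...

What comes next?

28; h

First slot — each term is the sum of the two before it: 6, 2, 8, 10, 18 → 28.
Letter: letters move forward 2 places in the alphabet, wrapping Z→A; x, z, b, d, f → h.
So the next pair is 28; h.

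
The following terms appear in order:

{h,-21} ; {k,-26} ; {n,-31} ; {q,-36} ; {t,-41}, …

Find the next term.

Letter — letters move forward 3 places in the alphabet: h, k, n, q, t → w.
Second slot: −5 each step, so -21, -26, -31, -36, -41 → -46.
Combining the parts gives {w,-46}.

{w,-46}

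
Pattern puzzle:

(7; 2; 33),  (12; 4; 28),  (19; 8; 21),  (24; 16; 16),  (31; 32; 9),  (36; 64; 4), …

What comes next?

First entry: alternating steps +5, +7, +5, +7, …, so 7, 12, 19, 24, 31, 36 → 43.
Second entry: ×2 each step, so 2, 4, 8, 16, 32, 64 → 128.
For the third entry, together with the first entry always sums to 40: 33, 28, 21, 16, 9, 4 → -3.
Combining the parts gives (43; 128; -3).

(43; 128; -3)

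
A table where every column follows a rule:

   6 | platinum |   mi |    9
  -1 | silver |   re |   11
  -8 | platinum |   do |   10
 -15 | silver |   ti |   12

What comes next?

-22  platinum  la  11

First component — −7 each step: 6, -1, -8, -15 → -22.
Metal: alternates platinum ↔ silver; platinum, silver, platinum, silver → platinum.
Note goes mi, re, do, ti → la (runs backward through the solfège scale do→ti).
For the fourth component, alternating steps +2, −1, +2, −1, …: 9, 11, 10, 12 → 11.
Combining the parts gives -22  platinum  la  11.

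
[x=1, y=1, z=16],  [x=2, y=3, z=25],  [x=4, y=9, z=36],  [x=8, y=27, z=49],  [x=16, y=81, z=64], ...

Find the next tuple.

[x=32, y=243, z=81]

X — ×2 each step: 1, 2, 4, 8, 16 → 32.
For the y, ×3 each step: 1, 3, 9, 27, 81 → 243.
For the z, perfect squares: 4², 5², 6², …: 16, 25, 36, 49, 64 → 81.
So the next tuple is [x=32, y=243, z=81].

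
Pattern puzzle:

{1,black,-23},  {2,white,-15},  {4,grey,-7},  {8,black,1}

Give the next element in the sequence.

First coordinate: 1, 2, 4, 8 → 16 (×2 each step).
Shade — repeats black → white → grey: black, white, grey, black → white.
For the third coordinate, +8 each step: -23, -15, -7, 1 → 9.
So the next element is {16,white,9}.

{16,white,9}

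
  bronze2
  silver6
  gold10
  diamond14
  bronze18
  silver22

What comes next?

gold26

Rank — repeats bronze → silver → gold → diamond: bronze, silver, gold, diamond, bronze, silver → gold.
Second component goes 2, 6, 10, 14, 18, 22 → 26 (+4 each step).
Combining the parts gives gold26.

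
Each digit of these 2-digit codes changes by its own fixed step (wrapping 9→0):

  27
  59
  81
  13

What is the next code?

First digit — +3 each step, mod 10: 2, 5, 8, 1 → 4.
For the second digit, +2 each step, mod 10: 7, 9, 1, 3 → 5.
Putting it together: 45.

45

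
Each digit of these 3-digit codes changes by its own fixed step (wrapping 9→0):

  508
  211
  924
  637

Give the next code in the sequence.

340

First digit goes 5, 2, 9, 6 → 3 (−3 each step, mod 10).
Second digit: +1 each step, mod 10, so 0, 1, 2, 3 → 4.
Third digit: +3 each step, mod 10; 8, 1, 4, 7 → 0.
Combining the parts gives 340.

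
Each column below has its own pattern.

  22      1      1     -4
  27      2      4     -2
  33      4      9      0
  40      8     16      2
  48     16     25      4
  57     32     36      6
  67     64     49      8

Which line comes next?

First component — differences are 5, 6, 7, … (increasing by 1 each time): 22, 27, 33, 40, 48, 57, 67 → 78.
Second component: ×2 each step; 1, 2, 4, 8, 16, 32, 64 → 128.
Third component goes 1, 4, 9, 16, 25, 36, 49 → 64 (perfect squares: 1², 2², 3², …).
Fourth component: +2 each step; -4, -2, 0, 2, 4, 6, 8 → 10.
Putting it together: 78  128  64  10.

78  128  64  10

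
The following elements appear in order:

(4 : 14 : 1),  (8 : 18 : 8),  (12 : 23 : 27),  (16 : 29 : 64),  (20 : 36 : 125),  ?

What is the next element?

(24 : 44 : 216)

First part goes 4, 8, 12, 16, 20 → 24 (+4 each step).
Second part goes 14, 18, 23, 29, 36 → 44 (differences are 4, 5, 6, … (increasing by 1 each time)).
Third part: perfect cubes: 1³, 2³, 3³, …, so 1, 8, 27, 64, 125 → 216.
Combining the parts gives (24 : 44 : 216).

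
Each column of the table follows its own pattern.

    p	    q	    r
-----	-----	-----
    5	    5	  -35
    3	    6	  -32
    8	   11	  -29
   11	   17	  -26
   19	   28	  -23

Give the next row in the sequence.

Column p: each term is the sum of the two before it, so 5, 3, 8, 11, 19 → 30.
Column q — each term is the sum of the two before it: 5, 6, 11, 17, 28 → 45.
Column r: +3 each step; -35, -32, -29, -26, -23 → -20.
Combining the parts gives 30  45  -20.

30  45  -20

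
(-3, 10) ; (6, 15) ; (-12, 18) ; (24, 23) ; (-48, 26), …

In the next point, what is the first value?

96

First value: ×(-2) each step, so -3, 6, -12, 24, -48 → 96.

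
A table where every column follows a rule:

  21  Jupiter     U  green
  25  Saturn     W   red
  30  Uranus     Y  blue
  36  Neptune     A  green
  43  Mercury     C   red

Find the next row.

51  Venus  E  blue

First component: differences are 4, 5, 6, … (increasing by 1 each time), so 21, 25, 30, 36, 43 → 51.
Planet: runs through the planets Mercury→Neptune, so Jupiter, Saturn, Uranus, Neptune, Mercury → Venus.
Letter: U, W, Y, A, C → E (letters move forward 2 places in the alphabet, wrapping Z→A).
Colour: repeats green → red → blue; green, red, blue, green, red → blue.
So the next row is 51  Venus  E  blue.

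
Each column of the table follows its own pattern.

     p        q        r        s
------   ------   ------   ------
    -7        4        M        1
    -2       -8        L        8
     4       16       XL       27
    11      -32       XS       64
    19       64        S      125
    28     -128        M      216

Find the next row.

For the column p, differences are 5, 6, 7, … (increasing by 1 each time): -7, -2, 4, 11, 19, 28 → 38.
Column q goes 4, -8, 16, -32, 64, -128 → 256 (×(-2) each step).
For the column r, repeats M → L → XL → XS → S: M, L, XL, XS, S, M → L.
Column s: perfect cubes: 1³, 2³, 3³, …; 1, 8, 27, 64, 125, 216 → 343.
Combining the parts gives 38  256  L  343.

38  256  L  343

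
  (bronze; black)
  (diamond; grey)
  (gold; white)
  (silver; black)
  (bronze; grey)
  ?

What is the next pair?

Rank: repeats bronze → diamond → gold → silver; bronze, diamond, gold, silver, bronze → diamond.
Shade — repeats black → grey → white: black, grey, white, black, grey → white.
Combining the parts gives (diamond; white).

(diamond; white)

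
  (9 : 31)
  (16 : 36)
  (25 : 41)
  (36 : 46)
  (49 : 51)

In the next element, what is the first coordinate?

64

First coordinate: perfect squares: 3², 4², 5², …; 9, 16, 25, 36, 49 → 64.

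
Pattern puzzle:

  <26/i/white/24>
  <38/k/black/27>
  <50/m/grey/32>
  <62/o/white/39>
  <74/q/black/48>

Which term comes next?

<86/s/grey/59>

First value: +12 each step, so 26, 38, 50, 62, 74 → 86.
Letter — letters move forward 2 places in the alphabet: i, k, m, o, q → s.
Shade goes white, black, grey, white, black → grey (repeats white → black → grey).
Fourth value: 24, 27, 32, 39, 48 → 59 (differences are 3, 5, 7, … (increasing by 2 each time)).
Putting it together: <86/s/grey/59>.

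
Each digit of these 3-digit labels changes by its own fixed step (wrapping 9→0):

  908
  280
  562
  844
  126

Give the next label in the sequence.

408

For the first digit, +3 each step, mod 10: 9, 2, 5, 8, 1 → 4.
Second digit — −2 each step, mod 10: 0, 8, 6, 4, 2 → 0.
Third digit — +2 each step, mod 10: 8, 0, 2, 4, 6 → 8.
So the next label is 408.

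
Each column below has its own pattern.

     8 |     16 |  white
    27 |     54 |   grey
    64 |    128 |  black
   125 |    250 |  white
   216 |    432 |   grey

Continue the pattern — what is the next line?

First component: perfect cubes: 2³, 3³, 4³, …; 8, 27, 64, 125, 216 → 343.
Second component goes 16, 54, 128, 250, 432 → 686 (always 2 × the first component).
Shade goes white, grey, black, white, grey → black (repeats white → grey → black).
Combining the parts gives 343  686  black.

343  686  black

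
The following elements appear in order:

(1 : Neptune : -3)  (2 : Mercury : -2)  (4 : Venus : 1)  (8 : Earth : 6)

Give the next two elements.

(16 : Mars : 13), (32 : Jupiter : 22)

First value: ×2 each step, so 1, 2, 4, 8 → 16 → 32.
For the planet, runs through the planets Mercury→Neptune: Neptune, Mercury, Venus, Earth → Mars → Jupiter.
Third value — differences are 1, 3, 5, … (increasing by 2 each time): -3, -2, 1, 6 → 13 → 22.
So the next two elements are (16 : Mars : 13) and (32 : Jupiter : 22).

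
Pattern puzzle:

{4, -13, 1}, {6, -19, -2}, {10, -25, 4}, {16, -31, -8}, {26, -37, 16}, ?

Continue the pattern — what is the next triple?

For the first coordinate, each term is the sum of the two before it: 4, 6, 10, 16, 26 → 42.
Second coordinate goes -13, -19, -25, -31, -37 → -43 (−6 each step).
For the third coordinate, ×(-2) each step: 1, -2, 4, -8, 16 → -32.
So the next triple is {42, -43, -32}.

{42, -43, -32}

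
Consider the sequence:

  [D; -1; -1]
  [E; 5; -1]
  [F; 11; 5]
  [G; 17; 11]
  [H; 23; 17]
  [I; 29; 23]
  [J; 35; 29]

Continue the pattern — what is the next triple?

[K; 41; 35]

Letter: D, E, F, G, H, I, J → K (letters move forward 1 place in the alphabet).
For the second component, +6 each step: -1, 5, 11, 17, 23, 29, 35 → 41.
For the third component, always the previous value of the second component: -1, -1, 5, 11, 17, 23, 29 → 35.
Combining the parts gives [K; 41; 35].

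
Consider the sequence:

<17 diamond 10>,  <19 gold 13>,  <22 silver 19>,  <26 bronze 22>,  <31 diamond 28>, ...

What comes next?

<37 gold 31>

For the first slot, differences are 2, 3, 4, … (increasing by 1 each time): 17, 19, 22, 26, 31 → 37.
Rank: repeats diamond → gold → silver → bronze, so diamond, gold, silver, bronze, diamond → gold.
Third slot: 10, 13, 19, 22, 28 → 31 (alternating steps +3, +6, +3, +6, …).
So the next tuple is <37 gold 31>.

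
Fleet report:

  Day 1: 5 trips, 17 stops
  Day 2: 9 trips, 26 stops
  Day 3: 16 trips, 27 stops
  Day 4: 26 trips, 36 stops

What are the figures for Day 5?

39 trips, 37 stops

Trips: differences are 4, 7, 10, … (increasing by 3 each time), so 5, 9, 16, 26 → 39.
Stops — alternating steps +9, +1, +9, +1, …: 17, 26, 27, 36 → 37.
So the next row is 39 trips, 37 stops.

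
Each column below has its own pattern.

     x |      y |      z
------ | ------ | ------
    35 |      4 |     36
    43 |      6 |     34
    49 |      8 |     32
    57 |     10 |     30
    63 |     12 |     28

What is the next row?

Column x: 35, 43, 49, 57, 63 → 71 (alternating steps +8, +6, +8, +6, …).
For the column y, +2 each step: 4, 6, 8, 10, 12 → 14.
Column z: 36, 34, 32, 30, 28 → 26 (together with the column y always sums to 40).
Putting it together: 71  14  26.

71  14  26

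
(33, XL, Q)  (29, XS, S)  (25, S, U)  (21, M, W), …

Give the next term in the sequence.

First entry: −4 each step, so 33, 29, 25, 21 → 17.
Size — runs through clothing sizes XS→XL: XL, XS, S, M → L.
Letter: Q, S, U, W → Y (letters move forward 2 places in the alphabet).
Combining the parts gives (17, L, Y).

(17, L, Y)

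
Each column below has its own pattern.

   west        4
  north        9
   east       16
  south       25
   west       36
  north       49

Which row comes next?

Direction: west, north, east, south, west, north → east (repeats west → north → east → south).
Second component: perfect squares: 2², 3², 4², …, so 4, 9, 16, 25, 36, 49 → 64.
Combining the parts gives east  64.

east  64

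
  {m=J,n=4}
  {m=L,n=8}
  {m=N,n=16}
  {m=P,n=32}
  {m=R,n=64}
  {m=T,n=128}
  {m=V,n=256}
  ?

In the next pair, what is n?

N: ×2 each step; 4, 8, 16, 32, 64, 128, 256 → 512.

512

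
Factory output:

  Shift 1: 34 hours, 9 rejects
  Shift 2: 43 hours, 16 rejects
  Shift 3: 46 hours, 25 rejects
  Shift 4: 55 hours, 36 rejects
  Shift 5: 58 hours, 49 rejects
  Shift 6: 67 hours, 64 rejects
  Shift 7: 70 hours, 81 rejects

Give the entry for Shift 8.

Hours — alternating steps +9, +3, +9, +3, …: 34, 43, 46, 55, 58, 67, 70 → 79.
Rejects — perfect squares: 3², 4², 5², …: 9, 16, 25, 36, 49, 64, 81 → 100.
Putting it together: 79 hours, 100 rejects.

79 hours, 100 rejects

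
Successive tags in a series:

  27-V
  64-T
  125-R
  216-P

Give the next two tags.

First component: perfect cubes: 3³, 4³, 5³, …, so 27, 64, 125, 216 → 343 → 512.
For the letter, letters move back 2 places in the alphabet: V, T, R, P → N → L.
So the next two tags are 343-N and 512-L.

343-N then 512-L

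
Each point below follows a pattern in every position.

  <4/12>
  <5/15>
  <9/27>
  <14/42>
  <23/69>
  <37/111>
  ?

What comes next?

First coordinate: each term is the sum of the two before it, so 4, 5, 9, 14, 23, 37 → 60.
Second coordinate: always 3 × the first coordinate; 12, 15, 27, 42, 69, 111 → 180.
Putting it together: <60/180>.

<60/180>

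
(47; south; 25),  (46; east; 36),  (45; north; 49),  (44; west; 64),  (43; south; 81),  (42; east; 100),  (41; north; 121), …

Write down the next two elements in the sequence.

(40; west; 144), (39; south; 169)

For the first slot, −1 each step: 47, 46, 45, 44, 43, 42, 41 → 40 → 39.
Direction — repeats south → east → north → west: south, east, north, west, south, east, north → west → south.
For the third slot, perfect squares: 5², 6², 7², …: 25, 36, 49, 64, 81, 100, 121 → 144 → 169.
Putting the parts together: (40; west; 144) and then (39; south; 169).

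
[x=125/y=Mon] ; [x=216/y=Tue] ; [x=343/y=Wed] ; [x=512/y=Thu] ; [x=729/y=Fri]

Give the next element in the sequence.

[x=1000/y=Sat]

X: perfect cubes: 5³, 6³, 7³, …, so 125, 216, 343, 512, 729 → 1000.
Y: runs through the weekdays Mon→Sun; Mon, Tue, Wed, Thu, Fri → Sat.
So the next element is [x=1000/y=Sat].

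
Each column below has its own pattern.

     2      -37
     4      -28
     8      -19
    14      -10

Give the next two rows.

22  -1; 32  8

For the first component, differences are 2, 4, 6, … (increasing by 2 each time): 2, 4, 8, 14 → 22 → 32.
Second component: -37, -28, -19, -10 → -1 → 8 (+9 each step).
So the next two rows are 22  -1 and 32  8.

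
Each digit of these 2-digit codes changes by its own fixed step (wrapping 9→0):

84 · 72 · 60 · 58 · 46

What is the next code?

34

First digit — −1 each step, mod 10: 8, 7, 6, 5, 4 → 3.
For the second digit, −2 each step, mod 10: 4, 2, 0, 8, 6 → 4.
So the next code is 34.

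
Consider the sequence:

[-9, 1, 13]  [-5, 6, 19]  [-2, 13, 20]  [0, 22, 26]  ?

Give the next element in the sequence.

For the first slot, differences are 4, 3, 2, … (decreasing by 1 each time): -9, -5, -2, 0 → 1.
Second slot — differences are 5, 7, 9, … (increasing by 2 each time): 1, 6, 13, 22 → 33.
Third slot: 13, 19, 20, 26 → 27 (alternating steps +6, +1, +6, +1, …).
Combining the parts gives [1, 33, 27].

[1, 33, 27]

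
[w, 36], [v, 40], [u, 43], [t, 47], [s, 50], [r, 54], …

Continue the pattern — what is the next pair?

Letter: w, v, u, t, s, r → q (letters move back 1 place in the alphabet).
Second value: 36, 40, 43, 47, 50, 54 → 57 (alternating steps +4, +3, +4, +3, …).
So the next pair is [q, 57].

[q, 57]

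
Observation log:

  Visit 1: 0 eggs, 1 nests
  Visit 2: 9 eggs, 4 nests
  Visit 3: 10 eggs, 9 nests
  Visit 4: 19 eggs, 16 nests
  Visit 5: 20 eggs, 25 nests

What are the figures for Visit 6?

Eggs: 0, 9, 10, 19, 20 → 29 (alternating steps +9, +1, +9, +1, …).
Nests: 1, 4, 9, 16, 25 → 36 (perfect squares: 1², 2², 3², …).
Combining the parts gives 29 eggs, 36 nests.

29 eggs, 36 nests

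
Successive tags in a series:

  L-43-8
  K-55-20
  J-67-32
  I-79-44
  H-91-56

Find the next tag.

Letter: L, K, J, I, H → G (letters move back 1 place in the alphabet).
Second component: +12 each step, so 43, 55, 67, 79, 91 → 103.
Third component: +12 each step; 8, 20, 32, 44, 56 → 68.
Combining the parts gives G-103-68.

G-103-68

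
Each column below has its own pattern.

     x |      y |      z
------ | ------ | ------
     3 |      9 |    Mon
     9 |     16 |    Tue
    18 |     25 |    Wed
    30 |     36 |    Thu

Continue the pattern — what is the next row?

For the column x, differences are 6, 9, 12, … (increasing by 3 each time): 3, 9, 18, 30 → 45.
Column y: 9, 16, 25, 36 → 49 (perfect squares: 3², 4², 5², …).
Column z: runs through the weekdays Mon→Sun, so Mon, Tue, Wed, Thu → Fri.
So the next row is 45  49  Fri.

45  49  Fri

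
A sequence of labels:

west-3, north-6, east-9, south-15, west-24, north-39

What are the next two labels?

Direction: west, north, east, south, west, north → east → south (repeats west → north → east → south).
Second component: 3, 6, 9, 15, 24, 39 → 63 → 102 (each term is the sum of the two before it).
So the next two labels are east-63 and south-102.

east-63, south-102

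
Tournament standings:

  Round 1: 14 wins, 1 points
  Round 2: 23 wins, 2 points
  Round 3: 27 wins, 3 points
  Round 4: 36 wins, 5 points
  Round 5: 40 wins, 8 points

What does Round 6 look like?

Wins goes 14, 23, 27, 36, 40 → 49 (alternating steps +9, +4, +9, +4, …).
Points goes 1, 2, 3, 5, 8 → 13 (each term is the sum of the two before it).
Putting it together: 49 wins, 13 points.

49 wins, 13 points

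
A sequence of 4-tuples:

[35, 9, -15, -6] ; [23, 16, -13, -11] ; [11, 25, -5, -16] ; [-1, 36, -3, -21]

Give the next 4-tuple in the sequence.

[-13, 49, 5, -26]

For the first entry, −12 each step: 35, 23, 11, -1 → -13.
Second entry: 9, 16, 25, 36 → 49 (perfect squares: 3², 4², 5², …).
Third entry: -15, -13, -5, -3 → 5 (alternating steps +2, +8, +2, +8, …).
Fourth entry: −5 each step, so -6, -11, -16, -21 → -26.
Combining the parts gives [-13, 49, 5, -26].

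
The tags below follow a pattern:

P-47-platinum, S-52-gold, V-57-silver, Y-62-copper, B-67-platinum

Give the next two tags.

Letter: letters move forward 3 places in the alphabet, wrapping Z→A; P, S, V, Y, B → E → H.
Second component: 47, 52, 57, 62, 67 → 72 → 77 (+5 each step).
Metal — repeats platinum → gold → silver → copper: platinum, gold, silver, copper, platinum → gold → silver.
Putting the parts together: E-72-gold and then H-77-silver.

E-72-gold then H-77-silver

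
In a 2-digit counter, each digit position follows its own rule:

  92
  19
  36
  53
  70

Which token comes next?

First digit: 9, 1, 3, 5, 7 → 9 (+2 each step, mod 10).
For the second digit, −3 each step, mod 10: 2, 9, 6, 3, 0 → 7.
Putting it together: 97.

97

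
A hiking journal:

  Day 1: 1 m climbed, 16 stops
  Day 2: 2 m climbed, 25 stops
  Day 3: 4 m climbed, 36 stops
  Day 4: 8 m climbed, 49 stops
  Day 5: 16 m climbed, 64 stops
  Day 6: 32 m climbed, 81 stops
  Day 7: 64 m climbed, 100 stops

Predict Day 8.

M climbed: ×2 each step; 1, 2, 4, 8, 16, 32, 64 → 128.
Stops — perfect squares: 4², 5², 6², …: 16, 25, 36, 49, 64, 81, 100 → 121.
Putting it together: 128 m climbed, 121 stops.

128 m climbed, 121 stops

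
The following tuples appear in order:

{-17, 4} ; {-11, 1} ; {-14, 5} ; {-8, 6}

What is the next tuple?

{-11, 11}

For the first part, alternating steps +6, −3, +6, −3, …: -17, -11, -14, -8 → -11.
Second part goes 4, 1, 5, 6 → 11 (each term is the sum of the two before it).
Combining the parts gives {-11, 11}.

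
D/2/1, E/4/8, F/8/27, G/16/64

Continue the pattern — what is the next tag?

Letter: D, E, F, G → H (letters move forward 1 place in the alphabet).
Second component: ×2 each step, so 2, 4, 8, 16 → 32.
Third component: perfect cubes: 1³, 2³, 3³, …, so 1, 8, 27, 64 → 125.
Combining the parts gives H/32/125.

H/32/125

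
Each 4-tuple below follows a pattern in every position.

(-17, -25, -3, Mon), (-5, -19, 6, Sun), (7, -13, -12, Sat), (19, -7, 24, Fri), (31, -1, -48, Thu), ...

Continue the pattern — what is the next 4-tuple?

(43, 5, 96, Wed)

First value: -17, -5, 7, 19, 31 → 43 (+12 each step).
For the second value, +6 each step: -25, -19, -13, -7, -1 → 5.
Third value: ×(-2) each step; -3, 6, -12, 24, -48 → 96.
Day: runs backward through the weekdays Mon→Sun; Mon, Sun, Sat, Fri, Thu → Wed.
So the next 4-tuple is (43, 5, 96, Wed).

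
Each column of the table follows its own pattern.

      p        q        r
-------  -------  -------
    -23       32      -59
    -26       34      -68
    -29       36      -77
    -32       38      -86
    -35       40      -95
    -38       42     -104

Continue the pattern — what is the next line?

-41  44  -113

Column p — −3 each step: -23, -26, -29, -32, -35, -38 → -41.
For the column q, +2 each step: 32, 34, 36, 38, 40, 42 → 44.
Column r: −9 each step, so -59, -68, -77, -86, -95, -104 → -113.
Putting it together: -41  44  -113.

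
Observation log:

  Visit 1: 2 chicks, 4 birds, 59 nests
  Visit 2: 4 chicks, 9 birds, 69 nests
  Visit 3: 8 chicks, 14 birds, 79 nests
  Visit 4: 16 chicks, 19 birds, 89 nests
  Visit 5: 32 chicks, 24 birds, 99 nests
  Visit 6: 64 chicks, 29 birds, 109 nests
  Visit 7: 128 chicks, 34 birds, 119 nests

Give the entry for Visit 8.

256 chicks, 39 birds, 129 nests

For the chicks, ×2 each step: 2, 4, 8, 16, 32, 64, 128 → 256.
Birds goes 4, 9, 14, 19, 24, 29, 34 → 39 (+5 each step).
Nests — +10 each step: 59, 69, 79, 89, 99, 109, 119 → 129.
Combining the parts gives 256 chicks, 39 birds, 129 nests.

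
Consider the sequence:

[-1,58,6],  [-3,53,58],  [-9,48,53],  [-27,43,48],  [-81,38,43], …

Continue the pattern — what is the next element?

First part goes -1, -3, -9, -27, -81 → -243 (×3 each step).
Second part: −5 each step; 58, 53, 48, 43, 38 → 33.
Third part — always the previous value of the second part: 6, 58, 53, 48, 43 → 38.
So the next element is [-243,33,38].

[-243,33,38]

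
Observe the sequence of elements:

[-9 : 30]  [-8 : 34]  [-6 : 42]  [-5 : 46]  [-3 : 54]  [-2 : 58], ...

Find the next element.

First coordinate — alternating steps +1, +2, +1, +2, …: -9, -8, -6, -5, -3, -2 → 0.
Second coordinate goes 30, 34, 42, 46, 54, 58 → 66 (alternating steps +4, +8, +4, +8, …).
Combining the parts gives [0 : 66].

[0 : 66]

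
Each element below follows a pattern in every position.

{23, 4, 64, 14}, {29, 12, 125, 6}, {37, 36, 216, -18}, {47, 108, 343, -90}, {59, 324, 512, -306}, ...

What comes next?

{73, 972, 729, -954}

For the first entry, differences are 6, 8, 10, … (increasing by 2 each time): 23, 29, 37, 47, 59 → 73.
Second entry: ×3 each step; 4, 12, 36, 108, 324 → 972.
For the third entry, perfect cubes: 4³, 5³, 6³, …: 64, 125, 216, 343, 512 → 729.
Fourth entry: together with the second entry always sums to 18; 14, 6, -18, -90, -306 → -954.
Combining the parts gives {73, 972, 729, -954}.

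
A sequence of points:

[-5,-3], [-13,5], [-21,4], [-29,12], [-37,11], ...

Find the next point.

First entry — −8 each step: -5, -13, -21, -29, -37 → -45.
Second entry: -3, 5, 4, 12, 11 → 19 (alternating steps +8, −1, +8, −1, …).
So the next point is [-45,19].

[-45,19]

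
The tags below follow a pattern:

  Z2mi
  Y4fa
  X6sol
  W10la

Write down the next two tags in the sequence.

V16ti then U26do

Letter — letters move back 1 place in the alphabet: Z, Y, X, W → V → U.
Second component: 2, 4, 6, 10 → 16 → 26 (each term is the sum of the two before it).
For the note, runs through the solfège scale do→ti: mi, fa, sol, la → ti → do.
So the next two tags are V16ti and U26do.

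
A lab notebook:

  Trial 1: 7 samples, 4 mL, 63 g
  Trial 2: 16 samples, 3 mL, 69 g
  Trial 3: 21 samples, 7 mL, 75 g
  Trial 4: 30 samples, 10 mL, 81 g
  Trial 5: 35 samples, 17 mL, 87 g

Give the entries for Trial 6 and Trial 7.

44 samples, 27 mL, 93 g; 49 samples, 44 mL, 99 g

Samples goes 7, 16, 21, 30, 35 → 44 → 49 (alternating steps +9, +5, +9, +5, …).
ML goes 4, 3, 7, 10, 17 → 27 → 44 (each term is the sum of the two before it).
For the g, +6 each step: 63, 69, 75, 81, 87 → 93 → 99.
Putting the parts together: 44 samples, 27 mL, 93 g and then 49 samples, 44 mL, 99 g.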